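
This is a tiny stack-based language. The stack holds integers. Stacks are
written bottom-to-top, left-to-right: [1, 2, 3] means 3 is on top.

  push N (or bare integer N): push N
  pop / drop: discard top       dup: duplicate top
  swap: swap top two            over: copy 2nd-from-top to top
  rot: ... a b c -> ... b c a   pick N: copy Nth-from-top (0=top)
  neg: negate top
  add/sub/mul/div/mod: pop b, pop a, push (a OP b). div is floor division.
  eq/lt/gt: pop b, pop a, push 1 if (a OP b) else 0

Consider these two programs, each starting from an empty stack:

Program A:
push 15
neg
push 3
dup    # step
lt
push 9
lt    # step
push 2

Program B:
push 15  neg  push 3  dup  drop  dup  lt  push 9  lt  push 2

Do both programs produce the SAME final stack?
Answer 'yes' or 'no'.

Program A trace:
  After 'push 15': [15]
  After 'neg': [-15]
  After 'push 3': [-15, 3]
  After 'dup': [-15, 3, 3]
  After 'lt': [-15, 0]
  After 'push 9': [-15, 0, 9]
  After 'lt': [-15, 1]
  After 'push 2': [-15, 1, 2]
Program A final stack: [-15, 1, 2]

Program B trace:
  After 'push 15': [15]
  After 'neg': [-15]
  After 'push 3': [-15, 3]
  After 'dup': [-15, 3, 3]
  After 'drop': [-15, 3]
  After 'dup': [-15, 3, 3]
  After 'lt': [-15, 0]
  After 'push 9': [-15, 0, 9]
  After 'lt': [-15, 1]
  After 'push 2': [-15, 1, 2]
Program B final stack: [-15, 1, 2]
Same: yes

Answer: yes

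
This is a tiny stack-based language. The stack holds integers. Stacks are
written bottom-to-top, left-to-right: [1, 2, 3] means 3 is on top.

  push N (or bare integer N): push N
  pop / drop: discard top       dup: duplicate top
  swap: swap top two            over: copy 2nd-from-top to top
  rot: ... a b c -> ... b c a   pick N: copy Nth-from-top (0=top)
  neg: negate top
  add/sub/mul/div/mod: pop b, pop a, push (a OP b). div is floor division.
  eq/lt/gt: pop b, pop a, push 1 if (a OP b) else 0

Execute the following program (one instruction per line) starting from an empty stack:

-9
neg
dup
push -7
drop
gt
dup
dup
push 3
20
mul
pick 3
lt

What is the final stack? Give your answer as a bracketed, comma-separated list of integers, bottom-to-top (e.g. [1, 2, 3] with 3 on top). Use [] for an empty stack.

Answer: [0, 0, 0, 0]

Derivation:
After 'push -9': [-9]
After 'neg': [9]
After 'dup': [9, 9]
After 'push -7': [9, 9, -7]
After 'drop': [9, 9]
After 'gt': [0]
After 'dup': [0, 0]
After 'dup': [0, 0, 0]
After 'push 3': [0, 0, 0, 3]
After 'push 20': [0, 0, 0, 3, 20]
After 'mul': [0, 0, 0, 60]
After 'pick 3': [0, 0, 0, 60, 0]
After 'lt': [0, 0, 0, 0]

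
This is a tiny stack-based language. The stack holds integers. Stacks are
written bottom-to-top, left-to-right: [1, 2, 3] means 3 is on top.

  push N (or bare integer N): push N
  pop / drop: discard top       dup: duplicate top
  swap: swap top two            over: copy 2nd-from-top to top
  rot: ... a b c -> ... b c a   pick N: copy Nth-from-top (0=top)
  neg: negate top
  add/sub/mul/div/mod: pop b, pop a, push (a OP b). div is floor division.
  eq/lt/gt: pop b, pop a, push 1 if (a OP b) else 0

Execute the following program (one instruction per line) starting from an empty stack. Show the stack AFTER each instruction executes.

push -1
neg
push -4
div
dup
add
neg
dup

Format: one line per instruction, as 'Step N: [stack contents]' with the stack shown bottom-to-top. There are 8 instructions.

Step 1: [-1]
Step 2: [1]
Step 3: [1, -4]
Step 4: [-1]
Step 5: [-1, -1]
Step 6: [-2]
Step 7: [2]
Step 8: [2, 2]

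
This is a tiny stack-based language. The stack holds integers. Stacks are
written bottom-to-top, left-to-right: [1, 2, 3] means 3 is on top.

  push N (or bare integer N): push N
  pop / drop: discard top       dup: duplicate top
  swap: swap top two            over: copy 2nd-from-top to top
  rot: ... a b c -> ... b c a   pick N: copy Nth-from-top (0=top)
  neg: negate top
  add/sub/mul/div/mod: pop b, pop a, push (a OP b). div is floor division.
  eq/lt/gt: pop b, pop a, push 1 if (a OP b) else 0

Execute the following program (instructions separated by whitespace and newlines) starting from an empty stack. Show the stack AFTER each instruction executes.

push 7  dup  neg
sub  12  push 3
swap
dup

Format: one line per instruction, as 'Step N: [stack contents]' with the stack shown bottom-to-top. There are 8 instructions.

Step 1: [7]
Step 2: [7, 7]
Step 3: [7, -7]
Step 4: [14]
Step 5: [14, 12]
Step 6: [14, 12, 3]
Step 7: [14, 3, 12]
Step 8: [14, 3, 12, 12]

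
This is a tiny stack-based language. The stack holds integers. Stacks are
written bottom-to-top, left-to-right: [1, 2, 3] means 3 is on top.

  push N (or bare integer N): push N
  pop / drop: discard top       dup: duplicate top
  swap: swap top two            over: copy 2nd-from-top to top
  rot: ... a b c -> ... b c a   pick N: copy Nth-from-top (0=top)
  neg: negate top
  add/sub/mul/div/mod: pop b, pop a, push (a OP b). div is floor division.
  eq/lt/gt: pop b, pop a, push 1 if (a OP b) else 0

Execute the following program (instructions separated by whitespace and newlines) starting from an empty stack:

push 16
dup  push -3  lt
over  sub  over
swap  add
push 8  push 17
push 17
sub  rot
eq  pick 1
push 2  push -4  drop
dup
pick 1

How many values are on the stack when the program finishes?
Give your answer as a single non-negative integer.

Answer: 7

Derivation:
After 'push 16': stack = [16] (depth 1)
After 'dup': stack = [16, 16] (depth 2)
After 'push -3': stack = [16, 16, -3] (depth 3)
After 'lt': stack = [16, 0] (depth 2)
After 'over': stack = [16, 0, 16] (depth 3)
After 'sub': stack = [16, -16] (depth 2)
After 'over': stack = [16, -16, 16] (depth 3)
After 'swap': stack = [16, 16, -16] (depth 3)
After 'add': stack = [16, 0] (depth 2)
After 'push 8': stack = [16, 0, 8] (depth 3)
  ...
After 'push 17': stack = [16, 0, 8, 17, 17] (depth 5)
After 'sub': stack = [16, 0, 8, 0] (depth 4)
After 'rot': stack = [16, 8, 0, 0] (depth 4)
After 'eq': stack = [16, 8, 1] (depth 3)
After 'pick 1': stack = [16, 8, 1, 8] (depth 4)
After 'push 2': stack = [16, 8, 1, 8, 2] (depth 5)
After 'push -4': stack = [16, 8, 1, 8, 2, -4] (depth 6)
After 'drop': stack = [16, 8, 1, 8, 2] (depth 5)
After 'dup': stack = [16, 8, 1, 8, 2, 2] (depth 6)
After 'pick 1': stack = [16, 8, 1, 8, 2, 2, 2] (depth 7)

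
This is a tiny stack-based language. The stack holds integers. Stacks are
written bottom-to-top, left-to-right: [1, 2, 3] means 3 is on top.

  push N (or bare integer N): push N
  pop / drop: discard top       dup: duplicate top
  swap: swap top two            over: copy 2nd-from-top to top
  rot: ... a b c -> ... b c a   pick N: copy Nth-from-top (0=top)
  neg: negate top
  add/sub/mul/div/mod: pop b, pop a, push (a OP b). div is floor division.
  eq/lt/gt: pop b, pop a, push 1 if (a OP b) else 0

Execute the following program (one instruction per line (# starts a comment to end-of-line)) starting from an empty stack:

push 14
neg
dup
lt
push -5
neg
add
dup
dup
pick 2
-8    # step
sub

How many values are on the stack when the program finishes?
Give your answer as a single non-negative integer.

Answer: 4

Derivation:
After 'push 14': stack = [14] (depth 1)
After 'neg': stack = [-14] (depth 1)
After 'dup': stack = [-14, -14] (depth 2)
After 'lt': stack = [0] (depth 1)
After 'push -5': stack = [0, -5] (depth 2)
After 'neg': stack = [0, 5] (depth 2)
After 'add': stack = [5] (depth 1)
After 'dup': stack = [5, 5] (depth 2)
After 'dup': stack = [5, 5, 5] (depth 3)
After 'pick 2': stack = [5, 5, 5, 5] (depth 4)
After 'push -8': stack = [5, 5, 5, 5, -8] (depth 5)
After 'sub': stack = [5, 5, 5, 13] (depth 4)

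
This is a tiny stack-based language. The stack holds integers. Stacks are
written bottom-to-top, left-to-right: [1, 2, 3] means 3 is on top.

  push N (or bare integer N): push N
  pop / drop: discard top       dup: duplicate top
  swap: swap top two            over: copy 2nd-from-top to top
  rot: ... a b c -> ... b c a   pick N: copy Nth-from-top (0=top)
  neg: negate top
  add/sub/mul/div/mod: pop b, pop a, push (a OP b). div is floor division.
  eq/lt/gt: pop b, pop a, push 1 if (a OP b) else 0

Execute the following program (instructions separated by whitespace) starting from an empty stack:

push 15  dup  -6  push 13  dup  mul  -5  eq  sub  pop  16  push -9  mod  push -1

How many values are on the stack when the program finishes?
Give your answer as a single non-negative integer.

Answer: 4

Derivation:
After 'push 15': stack = [15] (depth 1)
After 'dup': stack = [15, 15] (depth 2)
After 'push -6': stack = [15, 15, -6] (depth 3)
After 'push 13': stack = [15, 15, -6, 13] (depth 4)
After 'dup': stack = [15, 15, -6, 13, 13] (depth 5)
After 'mul': stack = [15, 15, -6, 169] (depth 4)
After 'push -5': stack = [15, 15, -6, 169, -5] (depth 5)
After 'eq': stack = [15, 15, -6, 0] (depth 4)
After 'sub': stack = [15, 15, -6] (depth 3)
After 'pop': stack = [15, 15] (depth 2)
After 'push 16': stack = [15, 15, 16] (depth 3)
After 'push -9': stack = [15, 15, 16, -9] (depth 4)
After 'mod': stack = [15, 15, -2] (depth 3)
After 'push -1': stack = [15, 15, -2, -1] (depth 4)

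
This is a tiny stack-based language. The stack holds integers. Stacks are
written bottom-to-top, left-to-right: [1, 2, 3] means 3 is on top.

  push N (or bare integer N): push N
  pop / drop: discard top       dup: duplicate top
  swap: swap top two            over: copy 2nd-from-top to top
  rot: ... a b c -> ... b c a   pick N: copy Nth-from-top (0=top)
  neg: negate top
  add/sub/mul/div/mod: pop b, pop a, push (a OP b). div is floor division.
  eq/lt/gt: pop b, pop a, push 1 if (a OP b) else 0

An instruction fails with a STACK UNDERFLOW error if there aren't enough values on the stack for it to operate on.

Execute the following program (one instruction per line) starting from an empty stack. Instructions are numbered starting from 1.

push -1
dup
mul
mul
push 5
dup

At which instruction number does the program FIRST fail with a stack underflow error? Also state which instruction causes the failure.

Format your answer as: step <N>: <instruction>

Step 1 ('push -1'): stack = [-1], depth = 1
Step 2 ('dup'): stack = [-1, -1], depth = 2
Step 3 ('mul'): stack = [1], depth = 1
Step 4 ('mul'): needs 2 value(s) but depth is 1 — STACK UNDERFLOW

Answer: step 4: mul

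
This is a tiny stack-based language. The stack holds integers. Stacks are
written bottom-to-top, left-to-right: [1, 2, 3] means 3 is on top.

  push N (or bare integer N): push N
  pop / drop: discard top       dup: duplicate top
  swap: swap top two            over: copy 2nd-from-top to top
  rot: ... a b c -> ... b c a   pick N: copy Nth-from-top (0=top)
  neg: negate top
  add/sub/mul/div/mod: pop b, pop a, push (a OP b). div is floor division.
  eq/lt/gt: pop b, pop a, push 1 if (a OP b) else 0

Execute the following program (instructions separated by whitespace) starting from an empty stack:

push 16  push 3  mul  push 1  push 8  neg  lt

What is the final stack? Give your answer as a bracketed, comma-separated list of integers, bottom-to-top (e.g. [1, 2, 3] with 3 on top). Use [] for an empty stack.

Answer: [48, 0]

Derivation:
After 'push 16': [16]
After 'push 3': [16, 3]
After 'mul': [48]
After 'push 1': [48, 1]
After 'push 8': [48, 1, 8]
After 'neg': [48, 1, -8]
After 'lt': [48, 0]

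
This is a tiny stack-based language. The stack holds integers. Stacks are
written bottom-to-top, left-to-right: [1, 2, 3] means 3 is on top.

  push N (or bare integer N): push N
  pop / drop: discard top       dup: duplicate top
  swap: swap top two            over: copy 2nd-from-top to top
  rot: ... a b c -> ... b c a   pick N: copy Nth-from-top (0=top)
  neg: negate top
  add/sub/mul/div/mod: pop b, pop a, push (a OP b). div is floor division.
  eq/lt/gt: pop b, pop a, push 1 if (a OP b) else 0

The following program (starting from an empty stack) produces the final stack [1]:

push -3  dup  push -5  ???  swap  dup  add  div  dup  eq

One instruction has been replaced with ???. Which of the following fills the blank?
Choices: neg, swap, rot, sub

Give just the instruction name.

Answer: sub

Derivation:
Stack before ???: [-3, -3, -5]
Stack after ???:  [-3, 2]
Checking each choice:
  neg: produces [-3, 1]
  swap: produces [-3, 1]
  rot: produces [-3, 1]
  sub: MATCH


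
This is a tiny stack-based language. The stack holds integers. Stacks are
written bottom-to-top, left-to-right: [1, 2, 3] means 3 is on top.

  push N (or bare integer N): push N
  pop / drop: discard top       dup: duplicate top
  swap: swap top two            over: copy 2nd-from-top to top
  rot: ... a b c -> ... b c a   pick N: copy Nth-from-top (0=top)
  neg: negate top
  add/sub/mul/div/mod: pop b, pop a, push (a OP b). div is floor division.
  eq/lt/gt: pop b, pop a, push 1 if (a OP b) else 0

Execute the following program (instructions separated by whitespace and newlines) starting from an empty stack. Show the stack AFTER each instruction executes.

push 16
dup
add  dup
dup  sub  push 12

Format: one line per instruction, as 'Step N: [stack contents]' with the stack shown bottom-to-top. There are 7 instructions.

Step 1: [16]
Step 2: [16, 16]
Step 3: [32]
Step 4: [32, 32]
Step 5: [32, 32, 32]
Step 6: [32, 0]
Step 7: [32, 0, 12]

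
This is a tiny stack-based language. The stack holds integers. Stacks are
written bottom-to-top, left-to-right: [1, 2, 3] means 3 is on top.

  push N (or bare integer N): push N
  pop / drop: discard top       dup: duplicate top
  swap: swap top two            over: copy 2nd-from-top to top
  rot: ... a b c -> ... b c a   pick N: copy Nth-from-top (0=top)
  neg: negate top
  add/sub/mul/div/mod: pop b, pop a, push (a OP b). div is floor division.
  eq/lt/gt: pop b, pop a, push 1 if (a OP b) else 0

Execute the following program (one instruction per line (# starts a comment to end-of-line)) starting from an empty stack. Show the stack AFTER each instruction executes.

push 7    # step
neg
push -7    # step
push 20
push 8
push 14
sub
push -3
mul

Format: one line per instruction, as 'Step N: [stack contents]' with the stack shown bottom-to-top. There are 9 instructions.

Step 1: [7]
Step 2: [-7]
Step 3: [-7, -7]
Step 4: [-7, -7, 20]
Step 5: [-7, -7, 20, 8]
Step 6: [-7, -7, 20, 8, 14]
Step 7: [-7, -7, 20, -6]
Step 8: [-7, -7, 20, -6, -3]
Step 9: [-7, -7, 20, 18]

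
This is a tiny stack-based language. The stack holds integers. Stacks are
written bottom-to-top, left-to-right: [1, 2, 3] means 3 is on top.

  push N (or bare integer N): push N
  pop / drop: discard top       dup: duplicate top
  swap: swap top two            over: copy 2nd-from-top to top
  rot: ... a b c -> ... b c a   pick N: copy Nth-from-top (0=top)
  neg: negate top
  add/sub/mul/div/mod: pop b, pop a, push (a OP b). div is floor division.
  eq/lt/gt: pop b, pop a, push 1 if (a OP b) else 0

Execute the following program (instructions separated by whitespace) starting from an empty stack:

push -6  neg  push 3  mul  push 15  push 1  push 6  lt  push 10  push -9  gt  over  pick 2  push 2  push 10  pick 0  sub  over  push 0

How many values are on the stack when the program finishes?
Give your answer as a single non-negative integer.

Answer: 10

Derivation:
After 'push -6': stack = [-6] (depth 1)
After 'neg': stack = [6] (depth 1)
After 'push 3': stack = [6, 3] (depth 2)
After 'mul': stack = [18] (depth 1)
After 'push 15': stack = [18, 15] (depth 2)
After 'push 1': stack = [18, 15, 1] (depth 3)
After 'push 6': stack = [18, 15, 1, 6] (depth 4)
After 'lt': stack = [18, 15, 1] (depth 3)
After 'push 10': stack = [18, 15, 1, 10] (depth 4)
After 'push -9': stack = [18, 15, 1, 10, -9] (depth 5)
After 'gt': stack = [18, 15, 1, 1] (depth 4)
After 'over': stack = [18, 15, 1, 1, 1] (depth 5)
After 'pick 2': stack = [18, 15, 1, 1, 1, 1] (depth 6)
After 'push 2': stack = [18, 15, 1, 1, 1, 1, 2] (depth 7)
After 'push 10': stack = [18, 15, 1, 1, 1, 1, 2, 10] (depth 8)
After 'pick 0': stack = [18, 15, 1, 1, 1, 1, 2, 10, 10] (depth 9)
After 'sub': stack = [18, 15, 1, 1, 1, 1, 2, 0] (depth 8)
After 'over': stack = [18, 15, 1, 1, 1, 1, 2, 0, 2] (depth 9)
After 'push 0': stack = [18, 15, 1, 1, 1, 1, 2, 0, 2, 0] (depth 10)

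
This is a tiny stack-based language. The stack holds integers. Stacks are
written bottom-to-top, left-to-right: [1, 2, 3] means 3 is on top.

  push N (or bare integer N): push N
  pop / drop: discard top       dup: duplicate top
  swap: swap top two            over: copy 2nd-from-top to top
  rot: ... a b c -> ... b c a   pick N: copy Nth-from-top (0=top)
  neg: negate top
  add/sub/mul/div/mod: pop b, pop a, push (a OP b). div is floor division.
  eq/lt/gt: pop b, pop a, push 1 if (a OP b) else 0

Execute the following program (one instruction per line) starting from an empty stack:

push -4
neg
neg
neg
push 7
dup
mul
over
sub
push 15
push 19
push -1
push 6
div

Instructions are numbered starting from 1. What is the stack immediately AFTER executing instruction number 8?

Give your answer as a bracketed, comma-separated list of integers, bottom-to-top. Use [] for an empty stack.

Step 1 ('push -4'): [-4]
Step 2 ('neg'): [4]
Step 3 ('neg'): [-4]
Step 4 ('neg'): [4]
Step 5 ('push 7'): [4, 7]
Step 6 ('dup'): [4, 7, 7]
Step 7 ('mul'): [4, 49]
Step 8 ('over'): [4, 49, 4]

Answer: [4, 49, 4]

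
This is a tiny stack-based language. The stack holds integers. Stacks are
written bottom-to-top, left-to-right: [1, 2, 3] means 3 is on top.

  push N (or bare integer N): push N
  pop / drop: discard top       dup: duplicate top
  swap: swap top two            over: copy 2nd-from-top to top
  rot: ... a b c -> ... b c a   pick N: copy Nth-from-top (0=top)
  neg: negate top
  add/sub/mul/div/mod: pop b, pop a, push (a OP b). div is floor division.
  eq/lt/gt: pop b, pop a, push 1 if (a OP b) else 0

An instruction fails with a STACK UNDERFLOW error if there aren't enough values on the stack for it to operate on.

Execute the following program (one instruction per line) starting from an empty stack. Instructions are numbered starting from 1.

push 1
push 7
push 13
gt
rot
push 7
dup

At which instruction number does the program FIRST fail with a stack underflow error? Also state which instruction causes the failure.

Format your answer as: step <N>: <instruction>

Step 1 ('push 1'): stack = [1], depth = 1
Step 2 ('push 7'): stack = [1, 7], depth = 2
Step 3 ('push 13'): stack = [1, 7, 13], depth = 3
Step 4 ('gt'): stack = [1, 0], depth = 2
Step 5 ('rot'): needs 3 value(s) but depth is 2 — STACK UNDERFLOW

Answer: step 5: rot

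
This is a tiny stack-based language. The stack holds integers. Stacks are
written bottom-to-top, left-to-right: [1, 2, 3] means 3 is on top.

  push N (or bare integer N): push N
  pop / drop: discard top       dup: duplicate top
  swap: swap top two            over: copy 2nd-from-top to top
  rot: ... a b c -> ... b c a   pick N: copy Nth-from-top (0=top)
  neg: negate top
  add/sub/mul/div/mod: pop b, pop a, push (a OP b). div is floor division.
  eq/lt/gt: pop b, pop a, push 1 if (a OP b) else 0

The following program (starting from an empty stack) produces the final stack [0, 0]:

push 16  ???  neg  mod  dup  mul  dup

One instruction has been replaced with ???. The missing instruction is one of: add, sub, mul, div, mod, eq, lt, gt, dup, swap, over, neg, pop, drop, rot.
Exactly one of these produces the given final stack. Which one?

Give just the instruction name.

Answer: dup

Derivation:
Stack before ???: [16]
Stack after ???:  [16, 16]
The instruction that transforms [16] -> [16, 16] is: dup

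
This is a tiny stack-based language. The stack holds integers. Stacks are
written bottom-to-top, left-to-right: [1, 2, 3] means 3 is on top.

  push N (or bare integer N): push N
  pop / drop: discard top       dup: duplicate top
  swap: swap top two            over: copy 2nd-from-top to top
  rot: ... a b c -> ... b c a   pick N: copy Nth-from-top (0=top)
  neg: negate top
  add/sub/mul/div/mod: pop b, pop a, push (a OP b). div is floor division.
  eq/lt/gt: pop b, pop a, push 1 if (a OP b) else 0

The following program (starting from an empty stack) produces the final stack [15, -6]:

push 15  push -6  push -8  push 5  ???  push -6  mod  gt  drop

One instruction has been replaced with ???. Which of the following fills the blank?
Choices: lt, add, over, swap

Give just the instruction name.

Answer: swap

Derivation:
Stack before ???: [15, -6, -8, 5]
Stack after ???:  [15, -6, 5, -8]
Checking each choice:
  lt: produces [15]
  add: produces [15]
  over: produces [15, -6, -8]
  swap: MATCH


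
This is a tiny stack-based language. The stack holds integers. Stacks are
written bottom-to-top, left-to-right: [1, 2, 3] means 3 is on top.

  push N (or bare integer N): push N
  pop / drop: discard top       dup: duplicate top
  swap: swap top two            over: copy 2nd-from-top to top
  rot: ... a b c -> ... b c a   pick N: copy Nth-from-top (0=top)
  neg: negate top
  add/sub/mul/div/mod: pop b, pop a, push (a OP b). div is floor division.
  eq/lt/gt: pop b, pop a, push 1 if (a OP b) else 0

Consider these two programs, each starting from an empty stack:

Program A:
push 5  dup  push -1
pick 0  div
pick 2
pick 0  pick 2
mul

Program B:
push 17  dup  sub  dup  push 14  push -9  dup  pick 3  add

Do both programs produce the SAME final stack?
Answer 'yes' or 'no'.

Program A trace:
  After 'push 5': [5]
  After 'dup': [5, 5]
  After 'push -1': [5, 5, -1]
  After 'pick 0': [5, 5, -1, -1]
  After 'div': [5, 5, 1]
  After 'pick 2': [5, 5, 1, 5]
  After 'pick 0': [5, 5, 1, 5, 5]
  After 'pick 2': [5, 5, 1, 5, 5, 1]
  After 'mul': [5, 5, 1, 5, 5]
Program A final stack: [5, 5, 1, 5, 5]

Program B trace:
  After 'push 17': [17]
  After 'dup': [17, 17]
  After 'sub': [0]
  After 'dup': [0, 0]
  After 'push 14': [0, 0, 14]
  After 'push -9': [0, 0, 14, -9]
  After 'dup': [0, 0, 14, -9, -9]
  After 'pick 3': [0, 0, 14, -9, -9, 0]
  After 'add': [0, 0, 14, -9, -9]
Program B final stack: [0, 0, 14, -9, -9]
Same: no

Answer: no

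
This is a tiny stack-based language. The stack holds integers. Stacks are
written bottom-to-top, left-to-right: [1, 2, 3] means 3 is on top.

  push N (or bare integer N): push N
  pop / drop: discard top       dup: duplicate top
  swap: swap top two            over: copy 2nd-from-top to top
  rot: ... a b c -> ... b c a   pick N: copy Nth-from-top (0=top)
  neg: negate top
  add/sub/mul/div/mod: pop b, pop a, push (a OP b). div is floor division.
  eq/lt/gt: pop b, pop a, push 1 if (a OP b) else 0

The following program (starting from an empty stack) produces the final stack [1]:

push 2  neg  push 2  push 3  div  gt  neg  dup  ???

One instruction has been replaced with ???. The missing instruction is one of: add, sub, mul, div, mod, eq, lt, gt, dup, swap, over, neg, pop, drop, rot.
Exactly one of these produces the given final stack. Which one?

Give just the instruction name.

Answer: eq

Derivation:
Stack before ???: [0, 0]
Stack after ???:  [1]
The instruction that transforms [0, 0] -> [1] is: eq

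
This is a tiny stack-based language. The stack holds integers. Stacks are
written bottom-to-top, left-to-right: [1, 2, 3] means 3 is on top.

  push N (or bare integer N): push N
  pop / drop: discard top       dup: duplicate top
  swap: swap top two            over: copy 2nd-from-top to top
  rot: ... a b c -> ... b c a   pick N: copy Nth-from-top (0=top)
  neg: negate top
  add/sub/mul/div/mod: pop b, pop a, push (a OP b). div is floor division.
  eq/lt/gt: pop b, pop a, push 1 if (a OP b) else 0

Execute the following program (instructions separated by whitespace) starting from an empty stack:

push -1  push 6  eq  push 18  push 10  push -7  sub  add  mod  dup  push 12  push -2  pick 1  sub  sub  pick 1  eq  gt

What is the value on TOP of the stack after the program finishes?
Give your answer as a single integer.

After 'push -1': [-1]
After 'push 6': [-1, 6]
After 'eq': [0]
After 'push 18': [0, 18]
After 'push 10': [0, 18, 10]
After 'push -7': [0, 18, 10, -7]
After 'sub': [0, 18, 17]
After 'add': [0, 35]
After 'mod': [0]
After 'dup': [0, 0]
After 'push 12': [0, 0, 12]
After 'push -2': [0, 0, 12, -2]
After 'pick 1': [0, 0, 12, -2, 12]
After 'sub': [0, 0, 12, -14]
After 'sub': [0, 0, 26]
After 'pick 1': [0, 0, 26, 0]
After 'eq': [0, 0, 0]
After 'gt': [0, 0]

Answer: 0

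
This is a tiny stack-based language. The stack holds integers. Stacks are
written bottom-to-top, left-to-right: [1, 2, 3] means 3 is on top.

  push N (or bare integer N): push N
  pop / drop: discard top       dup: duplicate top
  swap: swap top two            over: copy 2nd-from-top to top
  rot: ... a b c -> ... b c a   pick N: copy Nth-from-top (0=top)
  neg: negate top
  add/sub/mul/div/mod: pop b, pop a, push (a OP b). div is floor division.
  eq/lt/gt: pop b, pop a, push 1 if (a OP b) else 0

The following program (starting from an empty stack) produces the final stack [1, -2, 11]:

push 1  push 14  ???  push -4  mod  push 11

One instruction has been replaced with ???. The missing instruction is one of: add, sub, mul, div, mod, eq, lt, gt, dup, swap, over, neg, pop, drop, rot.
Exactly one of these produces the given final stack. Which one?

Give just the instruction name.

Answer: neg

Derivation:
Stack before ???: [1, 14]
Stack after ???:  [1, -14]
The instruction that transforms [1, 14] -> [1, -14] is: neg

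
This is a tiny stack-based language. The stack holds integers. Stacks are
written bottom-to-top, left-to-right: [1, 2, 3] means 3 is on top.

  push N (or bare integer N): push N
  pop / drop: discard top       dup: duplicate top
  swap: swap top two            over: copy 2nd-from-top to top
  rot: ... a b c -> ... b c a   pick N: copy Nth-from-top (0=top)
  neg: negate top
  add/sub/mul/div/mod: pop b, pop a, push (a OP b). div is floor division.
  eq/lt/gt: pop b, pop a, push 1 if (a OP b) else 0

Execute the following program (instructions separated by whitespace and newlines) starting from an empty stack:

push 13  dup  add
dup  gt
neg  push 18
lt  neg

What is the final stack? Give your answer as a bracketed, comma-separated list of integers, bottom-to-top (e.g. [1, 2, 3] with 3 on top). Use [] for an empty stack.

Answer: [-1]

Derivation:
After 'push 13': [13]
After 'dup': [13, 13]
After 'add': [26]
After 'dup': [26, 26]
After 'gt': [0]
After 'neg': [0]
After 'push 18': [0, 18]
After 'lt': [1]
After 'neg': [-1]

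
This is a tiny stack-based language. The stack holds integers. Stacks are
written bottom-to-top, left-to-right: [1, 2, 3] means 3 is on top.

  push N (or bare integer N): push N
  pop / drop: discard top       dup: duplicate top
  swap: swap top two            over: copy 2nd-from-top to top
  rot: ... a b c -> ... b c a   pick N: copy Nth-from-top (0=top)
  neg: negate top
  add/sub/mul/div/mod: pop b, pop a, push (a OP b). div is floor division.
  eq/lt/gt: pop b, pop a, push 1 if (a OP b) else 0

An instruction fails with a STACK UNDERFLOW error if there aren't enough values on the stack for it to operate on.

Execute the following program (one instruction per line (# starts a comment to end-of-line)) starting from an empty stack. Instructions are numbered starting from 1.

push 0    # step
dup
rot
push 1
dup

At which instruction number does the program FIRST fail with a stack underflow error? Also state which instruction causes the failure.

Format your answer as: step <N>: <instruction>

Answer: step 3: rot

Derivation:
Step 1 ('push 0'): stack = [0], depth = 1
Step 2 ('dup'): stack = [0, 0], depth = 2
Step 3 ('rot'): needs 3 value(s) but depth is 2 — STACK UNDERFLOW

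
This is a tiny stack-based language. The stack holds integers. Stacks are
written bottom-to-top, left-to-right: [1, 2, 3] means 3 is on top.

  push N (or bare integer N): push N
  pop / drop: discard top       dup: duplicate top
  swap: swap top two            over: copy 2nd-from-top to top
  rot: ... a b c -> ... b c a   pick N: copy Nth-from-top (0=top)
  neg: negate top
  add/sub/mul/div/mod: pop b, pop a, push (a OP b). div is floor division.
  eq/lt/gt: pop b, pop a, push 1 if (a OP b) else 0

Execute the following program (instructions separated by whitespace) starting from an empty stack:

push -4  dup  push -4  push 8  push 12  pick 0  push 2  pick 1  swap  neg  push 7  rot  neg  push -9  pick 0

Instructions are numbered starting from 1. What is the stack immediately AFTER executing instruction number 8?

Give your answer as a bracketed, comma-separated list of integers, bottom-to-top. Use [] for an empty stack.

Step 1 ('push -4'): [-4]
Step 2 ('dup'): [-4, -4]
Step 3 ('push -4'): [-4, -4, -4]
Step 4 ('push 8'): [-4, -4, -4, 8]
Step 5 ('push 12'): [-4, -4, -4, 8, 12]
Step 6 ('pick 0'): [-4, -4, -4, 8, 12, 12]
Step 7 ('push 2'): [-4, -4, -4, 8, 12, 12, 2]
Step 8 ('pick 1'): [-4, -4, -4, 8, 12, 12, 2, 12]

Answer: [-4, -4, -4, 8, 12, 12, 2, 12]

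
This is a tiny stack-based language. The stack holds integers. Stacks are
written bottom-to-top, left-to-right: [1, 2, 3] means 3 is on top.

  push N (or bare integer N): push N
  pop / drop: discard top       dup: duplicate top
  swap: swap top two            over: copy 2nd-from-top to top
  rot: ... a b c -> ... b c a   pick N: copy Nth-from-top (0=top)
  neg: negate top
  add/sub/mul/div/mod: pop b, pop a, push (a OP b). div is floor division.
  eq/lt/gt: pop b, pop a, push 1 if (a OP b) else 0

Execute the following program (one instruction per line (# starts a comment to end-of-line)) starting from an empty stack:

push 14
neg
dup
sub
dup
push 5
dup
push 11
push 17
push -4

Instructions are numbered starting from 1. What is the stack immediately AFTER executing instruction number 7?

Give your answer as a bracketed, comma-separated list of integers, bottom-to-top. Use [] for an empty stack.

Answer: [0, 0, 5, 5]

Derivation:
Step 1 ('push 14'): [14]
Step 2 ('neg'): [-14]
Step 3 ('dup'): [-14, -14]
Step 4 ('sub'): [0]
Step 5 ('dup'): [0, 0]
Step 6 ('push 5'): [0, 0, 5]
Step 7 ('dup'): [0, 0, 5, 5]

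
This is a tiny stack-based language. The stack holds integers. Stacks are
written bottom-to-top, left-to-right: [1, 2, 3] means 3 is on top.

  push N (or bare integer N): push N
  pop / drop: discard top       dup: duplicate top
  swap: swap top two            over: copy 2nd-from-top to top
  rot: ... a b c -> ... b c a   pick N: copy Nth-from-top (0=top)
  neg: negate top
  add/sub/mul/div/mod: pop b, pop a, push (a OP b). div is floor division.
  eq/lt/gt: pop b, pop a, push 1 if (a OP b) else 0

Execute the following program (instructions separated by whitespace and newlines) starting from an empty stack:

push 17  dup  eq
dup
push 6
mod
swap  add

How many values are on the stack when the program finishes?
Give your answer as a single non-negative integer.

After 'push 17': stack = [17] (depth 1)
After 'dup': stack = [17, 17] (depth 2)
After 'eq': stack = [1] (depth 1)
After 'dup': stack = [1, 1] (depth 2)
After 'push 6': stack = [1, 1, 6] (depth 3)
After 'mod': stack = [1, 1] (depth 2)
After 'swap': stack = [1, 1] (depth 2)
After 'add': stack = [2] (depth 1)

Answer: 1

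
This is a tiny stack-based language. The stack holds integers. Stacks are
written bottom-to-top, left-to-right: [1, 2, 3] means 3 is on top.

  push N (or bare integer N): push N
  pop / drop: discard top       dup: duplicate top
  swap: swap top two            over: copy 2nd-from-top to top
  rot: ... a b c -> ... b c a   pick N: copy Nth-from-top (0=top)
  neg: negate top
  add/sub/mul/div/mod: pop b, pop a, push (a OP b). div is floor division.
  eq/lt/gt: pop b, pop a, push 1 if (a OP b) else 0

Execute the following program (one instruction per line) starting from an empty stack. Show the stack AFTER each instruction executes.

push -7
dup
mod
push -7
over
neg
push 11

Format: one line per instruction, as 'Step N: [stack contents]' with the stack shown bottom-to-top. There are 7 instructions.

Step 1: [-7]
Step 2: [-7, -7]
Step 3: [0]
Step 4: [0, -7]
Step 5: [0, -7, 0]
Step 6: [0, -7, 0]
Step 7: [0, -7, 0, 11]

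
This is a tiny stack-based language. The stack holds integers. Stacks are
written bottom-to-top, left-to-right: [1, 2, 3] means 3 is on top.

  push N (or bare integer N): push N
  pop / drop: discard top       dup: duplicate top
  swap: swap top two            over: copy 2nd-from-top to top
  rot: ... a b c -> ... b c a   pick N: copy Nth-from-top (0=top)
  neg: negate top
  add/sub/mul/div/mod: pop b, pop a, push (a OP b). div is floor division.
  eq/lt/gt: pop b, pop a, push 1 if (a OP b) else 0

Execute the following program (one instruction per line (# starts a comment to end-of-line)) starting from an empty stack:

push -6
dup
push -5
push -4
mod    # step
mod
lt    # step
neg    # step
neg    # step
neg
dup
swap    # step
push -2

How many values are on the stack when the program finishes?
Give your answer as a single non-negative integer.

After 'push -6': stack = [-6] (depth 1)
After 'dup': stack = [-6, -6] (depth 2)
After 'push -5': stack = [-6, -6, -5] (depth 3)
After 'push -4': stack = [-6, -6, -5, -4] (depth 4)
After 'mod': stack = [-6, -6, -1] (depth 3)
After 'mod': stack = [-6, 0] (depth 2)
After 'lt': stack = [1] (depth 1)
After 'neg': stack = [-1] (depth 1)
After 'neg': stack = [1] (depth 1)
After 'neg': stack = [-1] (depth 1)
After 'dup': stack = [-1, -1] (depth 2)
After 'swap': stack = [-1, -1] (depth 2)
After 'push -2': stack = [-1, -1, -2] (depth 3)

Answer: 3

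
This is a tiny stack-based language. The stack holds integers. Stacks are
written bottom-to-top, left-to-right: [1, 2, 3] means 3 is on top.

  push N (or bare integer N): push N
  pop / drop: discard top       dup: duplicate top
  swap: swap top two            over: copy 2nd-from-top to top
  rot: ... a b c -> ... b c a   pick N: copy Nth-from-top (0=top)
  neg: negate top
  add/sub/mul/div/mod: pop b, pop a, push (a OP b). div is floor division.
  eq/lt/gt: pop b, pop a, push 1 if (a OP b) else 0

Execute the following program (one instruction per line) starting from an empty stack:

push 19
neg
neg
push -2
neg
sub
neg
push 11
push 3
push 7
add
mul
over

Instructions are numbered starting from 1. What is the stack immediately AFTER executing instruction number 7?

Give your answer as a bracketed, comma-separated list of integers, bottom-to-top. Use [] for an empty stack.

Step 1 ('push 19'): [19]
Step 2 ('neg'): [-19]
Step 3 ('neg'): [19]
Step 4 ('push -2'): [19, -2]
Step 5 ('neg'): [19, 2]
Step 6 ('sub'): [17]
Step 7 ('neg'): [-17]

Answer: [-17]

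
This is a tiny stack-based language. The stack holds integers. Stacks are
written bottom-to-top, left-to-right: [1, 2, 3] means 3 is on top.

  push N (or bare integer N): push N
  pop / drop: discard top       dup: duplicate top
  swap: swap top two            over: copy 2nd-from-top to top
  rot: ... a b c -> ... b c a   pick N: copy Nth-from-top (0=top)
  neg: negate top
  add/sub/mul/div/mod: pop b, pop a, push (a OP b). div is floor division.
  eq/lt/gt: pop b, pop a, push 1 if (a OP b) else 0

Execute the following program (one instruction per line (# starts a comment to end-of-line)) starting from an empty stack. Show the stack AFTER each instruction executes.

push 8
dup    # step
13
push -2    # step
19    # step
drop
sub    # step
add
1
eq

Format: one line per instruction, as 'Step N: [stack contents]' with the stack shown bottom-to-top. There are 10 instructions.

Step 1: [8]
Step 2: [8, 8]
Step 3: [8, 8, 13]
Step 4: [8, 8, 13, -2]
Step 5: [8, 8, 13, -2, 19]
Step 6: [8, 8, 13, -2]
Step 7: [8, 8, 15]
Step 8: [8, 23]
Step 9: [8, 23, 1]
Step 10: [8, 0]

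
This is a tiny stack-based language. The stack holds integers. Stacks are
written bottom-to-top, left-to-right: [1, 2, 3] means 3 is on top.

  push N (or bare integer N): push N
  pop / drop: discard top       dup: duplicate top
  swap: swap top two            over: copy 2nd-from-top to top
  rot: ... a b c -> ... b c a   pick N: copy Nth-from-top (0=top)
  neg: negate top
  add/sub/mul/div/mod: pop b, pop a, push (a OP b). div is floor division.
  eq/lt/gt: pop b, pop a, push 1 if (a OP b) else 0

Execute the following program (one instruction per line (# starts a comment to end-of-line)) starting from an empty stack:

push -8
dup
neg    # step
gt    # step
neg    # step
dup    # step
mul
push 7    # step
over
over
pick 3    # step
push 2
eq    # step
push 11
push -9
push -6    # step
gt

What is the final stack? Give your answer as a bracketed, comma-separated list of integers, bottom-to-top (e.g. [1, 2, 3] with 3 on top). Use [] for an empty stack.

Answer: [0, 7, 0, 7, 0, 11, 0]

Derivation:
After 'push -8': [-8]
After 'dup': [-8, -8]
After 'neg': [-8, 8]
After 'gt': [0]
After 'neg': [0]
After 'dup': [0, 0]
After 'mul': [0]
After 'push 7': [0, 7]
After 'over': [0, 7, 0]
After 'over': [0, 7, 0, 7]
After 'pick 3': [0, 7, 0, 7, 0]
After 'push 2': [0, 7, 0, 7, 0, 2]
After 'eq': [0, 7, 0, 7, 0]
After 'push 11': [0, 7, 0, 7, 0, 11]
After 'push -9': [0, 7, 0, 7, 0, 11, -9]
After 'push -6': [0, 7, 0, 7, 0, 11, -9, -6]
After 'gt': [0, 7, 0, 7, 0, 11, 0]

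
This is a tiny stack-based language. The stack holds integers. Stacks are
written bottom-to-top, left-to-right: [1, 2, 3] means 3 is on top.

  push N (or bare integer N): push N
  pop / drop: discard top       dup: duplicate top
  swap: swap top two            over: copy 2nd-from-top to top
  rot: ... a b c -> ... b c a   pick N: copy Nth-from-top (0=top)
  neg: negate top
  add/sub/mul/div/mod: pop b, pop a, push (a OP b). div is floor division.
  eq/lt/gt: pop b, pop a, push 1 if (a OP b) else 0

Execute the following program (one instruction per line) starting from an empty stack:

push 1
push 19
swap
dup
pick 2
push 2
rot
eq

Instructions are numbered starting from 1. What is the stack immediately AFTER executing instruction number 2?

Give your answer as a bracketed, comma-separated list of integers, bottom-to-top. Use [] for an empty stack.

Step 1 ('push 1'): [1]
Step 2 ('push 19'): [1, 19]

Answer: [1, 19]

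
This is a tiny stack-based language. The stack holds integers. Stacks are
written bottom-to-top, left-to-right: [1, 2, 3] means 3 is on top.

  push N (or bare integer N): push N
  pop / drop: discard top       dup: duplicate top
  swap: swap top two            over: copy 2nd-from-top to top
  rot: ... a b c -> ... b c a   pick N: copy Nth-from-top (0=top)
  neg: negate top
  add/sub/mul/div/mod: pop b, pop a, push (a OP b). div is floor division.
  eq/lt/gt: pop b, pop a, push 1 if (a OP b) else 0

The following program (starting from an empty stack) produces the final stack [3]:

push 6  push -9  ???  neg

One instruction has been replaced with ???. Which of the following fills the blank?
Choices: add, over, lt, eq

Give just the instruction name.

Answer: add

Derivation:
Stack before ???: [6, -9]
Stack after ???:  [-3]
Checking each choice:
  add: MATCH
  over: produces [6, -9, -6]
  lt: produces [0]
  eq: produces [0]


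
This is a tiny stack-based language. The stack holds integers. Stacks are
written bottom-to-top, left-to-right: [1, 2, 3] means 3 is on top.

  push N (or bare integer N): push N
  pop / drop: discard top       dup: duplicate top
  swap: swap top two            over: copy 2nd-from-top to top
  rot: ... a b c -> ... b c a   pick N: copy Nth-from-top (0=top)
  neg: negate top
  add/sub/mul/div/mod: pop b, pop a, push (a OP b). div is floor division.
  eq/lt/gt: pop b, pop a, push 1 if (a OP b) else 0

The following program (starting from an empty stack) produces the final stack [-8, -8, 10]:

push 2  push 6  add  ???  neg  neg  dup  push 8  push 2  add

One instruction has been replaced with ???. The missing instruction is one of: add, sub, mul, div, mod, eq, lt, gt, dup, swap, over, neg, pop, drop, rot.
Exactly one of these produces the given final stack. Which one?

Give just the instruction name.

Stack before ???: [8]
Stack after ???:  [-8]
The instruction that transforms [8] -> [-8] is: neg

Answer: neg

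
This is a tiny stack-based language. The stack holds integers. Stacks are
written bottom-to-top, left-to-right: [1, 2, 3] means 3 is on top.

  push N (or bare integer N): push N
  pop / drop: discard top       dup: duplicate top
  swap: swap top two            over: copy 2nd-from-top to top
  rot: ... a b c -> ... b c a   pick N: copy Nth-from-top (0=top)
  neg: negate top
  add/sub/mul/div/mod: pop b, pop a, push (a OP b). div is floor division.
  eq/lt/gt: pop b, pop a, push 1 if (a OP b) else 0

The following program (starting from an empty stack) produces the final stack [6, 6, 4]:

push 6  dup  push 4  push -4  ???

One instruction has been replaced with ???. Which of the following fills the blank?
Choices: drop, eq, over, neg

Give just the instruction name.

Answer: drop

Derivation:
Stack before ???: [6, 6, 4, -4]
Stack after ???:  [6, 6, 4]
Checking each choice:
  drop: MATCH
  eq: produces [6, 6, 0]
  over: produces [6, 6, 4, -4, 4]
  neg: produces [6, 6, 4, 4]
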